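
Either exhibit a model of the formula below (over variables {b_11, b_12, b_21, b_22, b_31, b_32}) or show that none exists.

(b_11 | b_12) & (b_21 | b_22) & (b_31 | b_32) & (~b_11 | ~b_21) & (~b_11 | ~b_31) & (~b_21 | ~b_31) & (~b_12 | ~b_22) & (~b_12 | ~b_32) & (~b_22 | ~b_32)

UNSATISFIABLE

Suppose b_11 = 1.
(~b_21) alone gives b_21 = 0.
(b_22) alone gives b_22 = 1.
(~b_31) alone gives b_31 = 0.
(b_32) alone gives b_32 = 1.
But (~b_32) is also a unit clause — contradiction.
So b_11 must be the other value — set b_11 = 0.
(b_12) alone gives b_12 = 1.
(~b_22) alone gives b_22 = 0.
(b_21) alone gives b_21 = 1.
(~b_31) alone gives b_31 = 0.
(b_32) alone gives b_32 = 1.
But (~b_32) is also a unit clause — contradiction.
Neither b_11 = 1 nor b_11 = 0 works.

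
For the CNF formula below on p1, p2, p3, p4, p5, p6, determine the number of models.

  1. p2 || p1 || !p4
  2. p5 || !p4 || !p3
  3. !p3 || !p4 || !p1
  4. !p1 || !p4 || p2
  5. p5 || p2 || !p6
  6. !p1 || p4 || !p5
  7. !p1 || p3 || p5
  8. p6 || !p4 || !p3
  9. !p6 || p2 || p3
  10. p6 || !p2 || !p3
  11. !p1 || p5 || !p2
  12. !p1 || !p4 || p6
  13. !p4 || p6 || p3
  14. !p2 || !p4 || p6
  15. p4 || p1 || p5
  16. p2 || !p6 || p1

10

There are 2^6 = 64 truth assignments over (p1, p2, p3, p4, p5, p6).
Split on p2. With p2 = true, the clauses containing p2 are satisfied and !p2 drops from the rest; 7 of the 2^5 = 32 assignments to the other variables satisfy what remains.
With p2 = false, by the same count on the reduced clause set, 3 assignments work.
(One model: p1=F, p2=F, p3=F, p4=F, p5=T, p6=F.)
Total: 7 + 3 = 10.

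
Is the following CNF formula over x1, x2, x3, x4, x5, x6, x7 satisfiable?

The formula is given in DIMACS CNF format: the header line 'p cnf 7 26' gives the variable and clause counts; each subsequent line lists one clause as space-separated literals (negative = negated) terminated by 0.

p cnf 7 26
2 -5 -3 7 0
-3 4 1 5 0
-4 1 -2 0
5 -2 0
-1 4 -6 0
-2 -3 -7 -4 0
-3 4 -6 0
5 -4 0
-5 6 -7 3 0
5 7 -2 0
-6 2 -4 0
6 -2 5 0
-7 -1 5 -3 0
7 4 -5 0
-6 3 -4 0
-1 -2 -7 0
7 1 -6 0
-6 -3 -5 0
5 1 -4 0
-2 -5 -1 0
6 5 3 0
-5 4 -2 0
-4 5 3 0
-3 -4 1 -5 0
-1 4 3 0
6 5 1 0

Branch on x5: set x5 = True.
Branch on x7: set x7 = True.
Branch on x6: set x6 = False.
(x3) alone gives x3 = True.
Branch on x2: set x2 = False.
Branch on x4: set x4 = False.
No clause remains; x1 is free.
A satisfying assignment: x1 ↦ False; x2 ↦ False; x3 ↦ True; x4 ↦ False; x5 ↦ True; x6 ↦ False; x7 ↦ True.

Satisfiable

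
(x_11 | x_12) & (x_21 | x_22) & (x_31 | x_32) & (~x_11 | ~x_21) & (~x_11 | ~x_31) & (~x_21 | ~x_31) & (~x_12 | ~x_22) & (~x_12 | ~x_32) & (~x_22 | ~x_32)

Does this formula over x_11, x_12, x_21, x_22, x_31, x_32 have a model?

No, unsatisfiable

Case x_11 = 1:
(~x_21) alone gives x_21 = 0.
(x_22) alone gives x_22 = 1.
(~x_31) alone gives x_31 = 0.
(x_32) alone gives x_32 = 1.
Now (~x_32) is unsatisfied and unit — conflict.
Backtrack on x_11: now try x_11 = 0.
(x_12) alone gives x_12 = 1.
(~x_22) alone gives x_22 = 0.
(x_21) alone gives x_21 = 1.
(~x_31) alone gives x_31 = 0.
(x_32) alone gives x_32 = 1.
Now (~x_32) is unsatisfied and unit — conflict.
Both values of x_11 lead to a conflict.
No assignment satisfies every clause.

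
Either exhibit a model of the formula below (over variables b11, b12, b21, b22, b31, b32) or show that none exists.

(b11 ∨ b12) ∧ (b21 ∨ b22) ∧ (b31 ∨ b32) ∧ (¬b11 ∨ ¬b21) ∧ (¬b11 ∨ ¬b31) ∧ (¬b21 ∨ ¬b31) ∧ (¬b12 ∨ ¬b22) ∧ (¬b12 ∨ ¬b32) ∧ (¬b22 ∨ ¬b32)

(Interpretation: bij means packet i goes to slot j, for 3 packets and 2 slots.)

Suppose b11 = True.
Unit clause (¬b21) forces b21 = False.
Unit clause (b22) forces b22 = True.
Unit clause (¬b31) forces b31 = False.
Unit clause (b32) forces b32 = True.
Now (¬b32) is unsatisfied and unit — conflict.
So b11 must be the other value — set b11 = False.
Unit clause (b12) forces b12 = True.
Unit clause (¬b22) forces b22 = False.
Unit clause (b21) forces b21 = True.
Unit clause (¬b31) forces b31 = False.
Unit clause (b32) forces b32 = True.
Now (¬b32) is unsatisfied and unit — conflict.
Neither b11 = True nor b11 = False works.

UNSATISFIABLE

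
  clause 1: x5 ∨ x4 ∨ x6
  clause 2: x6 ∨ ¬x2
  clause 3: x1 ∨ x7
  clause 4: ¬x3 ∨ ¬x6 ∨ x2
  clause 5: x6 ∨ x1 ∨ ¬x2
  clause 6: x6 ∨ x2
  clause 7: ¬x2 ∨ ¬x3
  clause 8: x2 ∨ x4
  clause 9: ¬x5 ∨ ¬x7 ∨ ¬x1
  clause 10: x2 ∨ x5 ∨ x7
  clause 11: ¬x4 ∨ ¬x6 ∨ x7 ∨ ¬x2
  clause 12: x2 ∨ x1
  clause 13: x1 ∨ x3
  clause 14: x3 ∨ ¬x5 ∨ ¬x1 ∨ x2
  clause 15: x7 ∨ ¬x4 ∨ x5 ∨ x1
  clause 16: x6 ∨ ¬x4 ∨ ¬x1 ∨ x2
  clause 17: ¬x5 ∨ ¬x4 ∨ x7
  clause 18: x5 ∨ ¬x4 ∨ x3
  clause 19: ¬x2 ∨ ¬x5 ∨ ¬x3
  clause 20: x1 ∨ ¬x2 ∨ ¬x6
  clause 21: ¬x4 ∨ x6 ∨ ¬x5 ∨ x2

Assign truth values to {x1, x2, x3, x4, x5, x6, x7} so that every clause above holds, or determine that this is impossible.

x1 ↦ True, x2 ↦ True, x3 ↦ False, x4 ↦ False, x5 ↦ False, x6 ↦ True, x7 ↦ False

Try x6 = True.
Try x1 = True.
Try x3 = False.
Try x2 = True.
Try x5 = False.
The clause (¬x4) is unit, so x4 = False.
No clause remains; x7 is free.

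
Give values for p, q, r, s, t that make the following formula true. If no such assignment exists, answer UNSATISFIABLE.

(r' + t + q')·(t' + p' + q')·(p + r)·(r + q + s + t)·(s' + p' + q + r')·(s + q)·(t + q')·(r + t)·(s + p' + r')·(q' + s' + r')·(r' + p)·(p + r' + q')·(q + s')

Suppose p = 1.
Suppose t = 0.
The clause (q') is unit, so q = 0.
The clause (s) is unit, so s = 1.
Now (s') is unsatisfied and unit — conflict.
Backtrack on t: now try t = 1.
The clause (q') is unit, so q = 0.
The clause (s) is unit, so s = 1.
Now (s') is unsatisfied and unit — conflict.
Either choice for t ends in contradiction.
Backtrack on p: now try p = 0.
The clause (r) is unit, so r = 1.
Now (r') is unsatisfied and unit — conflict.
Either choice for p ends in contradiction.

UNSATISFIABLE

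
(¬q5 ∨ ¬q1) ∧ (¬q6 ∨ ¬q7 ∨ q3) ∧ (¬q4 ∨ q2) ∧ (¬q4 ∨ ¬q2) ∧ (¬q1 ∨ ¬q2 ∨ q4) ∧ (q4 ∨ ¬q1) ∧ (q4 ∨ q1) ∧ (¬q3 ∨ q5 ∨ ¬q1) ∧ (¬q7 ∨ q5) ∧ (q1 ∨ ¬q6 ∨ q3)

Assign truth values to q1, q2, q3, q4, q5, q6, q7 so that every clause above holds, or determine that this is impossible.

Case q5 = False:
(¬q7) alone gives q7 = False.
Case q4 = False:
(¬q1) alone gives q1 = False.
But (q1) is also a unit clause — contradiction.
Undo q4 and try q4 = True.
(q2) alone gives q2 = True.
But (¬q2) is also a unit clause — contradiction.
Both values of q4 lead to a conflict.
Undo q5 and try q5 = True.
(¬q1) alone gives q1 = False.
(q4) alone gives q4 = True.
(q2) alone gives q2 = True.
But (¬q2) is also a unit clause — contradiction.
Both values of q5 lead to a conflict.

UNSATISFIABLE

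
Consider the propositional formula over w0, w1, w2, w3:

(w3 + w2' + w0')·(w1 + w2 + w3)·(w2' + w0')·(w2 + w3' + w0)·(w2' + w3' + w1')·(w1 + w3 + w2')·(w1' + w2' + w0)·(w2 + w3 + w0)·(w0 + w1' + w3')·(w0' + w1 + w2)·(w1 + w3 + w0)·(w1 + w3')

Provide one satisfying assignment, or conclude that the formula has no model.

w0: 1,  w1: 1,  w2: 0,  w3: 1

Case w2 = 0:
Case w1 = 1:
Case w3 = 1:
The clause (w0) is unit, so w0 = 1.
All clauses are satisfied.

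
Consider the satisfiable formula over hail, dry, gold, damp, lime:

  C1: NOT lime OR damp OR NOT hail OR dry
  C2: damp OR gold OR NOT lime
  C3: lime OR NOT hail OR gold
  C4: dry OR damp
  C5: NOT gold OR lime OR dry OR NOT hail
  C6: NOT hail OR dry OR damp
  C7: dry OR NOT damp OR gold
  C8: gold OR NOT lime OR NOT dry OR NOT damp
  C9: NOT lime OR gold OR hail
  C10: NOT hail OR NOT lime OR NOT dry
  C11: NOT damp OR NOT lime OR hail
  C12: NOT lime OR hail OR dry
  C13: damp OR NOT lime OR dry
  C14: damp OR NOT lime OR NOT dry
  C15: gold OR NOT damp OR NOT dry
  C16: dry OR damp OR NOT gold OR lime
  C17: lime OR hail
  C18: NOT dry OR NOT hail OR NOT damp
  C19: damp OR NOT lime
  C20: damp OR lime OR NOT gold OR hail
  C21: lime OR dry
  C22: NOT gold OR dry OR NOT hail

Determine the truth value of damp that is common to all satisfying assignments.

Suppose damp = true.
Branch on dry: set dry = true.
Unit clause (gold) forces gold = true.
Unit clause (NOT hail) forces hail = false.
Unit clause (NOT lime) forces lime = false.
Now (lime) is unsatisfied and unit — conflict.
Undo dry and try dry = false.
Unit clause (gold) forces gold = true.
Unit clause (lime) forces lime = true.
Unit clause (hail) forces hail = true.
Now (NOT hail) is unsatisfied and unit — conflict.
Either choice for dry ends in contradiction.
So every satisfying assignment has damp = False.

False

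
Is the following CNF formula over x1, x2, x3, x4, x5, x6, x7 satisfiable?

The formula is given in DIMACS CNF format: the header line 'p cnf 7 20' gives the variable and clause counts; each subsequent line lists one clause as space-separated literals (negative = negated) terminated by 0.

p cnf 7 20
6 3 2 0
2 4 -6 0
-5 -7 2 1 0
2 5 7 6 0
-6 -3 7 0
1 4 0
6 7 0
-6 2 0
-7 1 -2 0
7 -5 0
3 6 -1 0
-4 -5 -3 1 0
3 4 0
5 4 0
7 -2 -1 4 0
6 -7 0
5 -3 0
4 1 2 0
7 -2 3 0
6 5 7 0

Satisfiable

Suppose x1 = True.
Suppose x6 = True.
The clause (x2) is unit, so x2 = True.
Suppose x3 = False.
The clause (x4) is unit, so x4 = True.
The clause (x7) is unit, so x7 = True.
No clause remains; x5 is free.
A satisfying assignment: x1=True; x2=True; x3=False; x4=True; x5=False; x6=True; x7=True.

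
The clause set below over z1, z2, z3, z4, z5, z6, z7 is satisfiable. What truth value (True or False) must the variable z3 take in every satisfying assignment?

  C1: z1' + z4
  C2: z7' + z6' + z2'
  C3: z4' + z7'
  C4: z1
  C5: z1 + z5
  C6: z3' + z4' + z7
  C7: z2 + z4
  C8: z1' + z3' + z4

Suppose z3 = 1.
From the singleton clause (z1), z1 = 1.
From the singleton clause (z4), z4 = 1.
From the singleton clause (z7'), z7 = 0.
That conflicts with the unit clause (z7).
So every satisfying assignment has z3 = False.

False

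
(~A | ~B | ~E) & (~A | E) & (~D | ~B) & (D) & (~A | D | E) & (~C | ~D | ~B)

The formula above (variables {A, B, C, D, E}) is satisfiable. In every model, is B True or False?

False

Suppose B = 1.
(~D) alone gives D = 0.
Now (D) is unsatisfied and unit — conflict.
So every satisfying assignment has B = False.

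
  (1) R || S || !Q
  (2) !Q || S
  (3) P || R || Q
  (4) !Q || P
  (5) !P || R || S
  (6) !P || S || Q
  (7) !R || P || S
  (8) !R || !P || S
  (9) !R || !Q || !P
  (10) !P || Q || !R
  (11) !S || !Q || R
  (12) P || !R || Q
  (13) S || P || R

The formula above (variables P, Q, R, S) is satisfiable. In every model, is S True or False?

True

Suppose S = false.
(!Q) alone gives Q = false.
(!P) alone gives P = false.
(R) alone gives R = true.
That conflicts with the unit clause (!R).
So every satisfying assignment has S = True.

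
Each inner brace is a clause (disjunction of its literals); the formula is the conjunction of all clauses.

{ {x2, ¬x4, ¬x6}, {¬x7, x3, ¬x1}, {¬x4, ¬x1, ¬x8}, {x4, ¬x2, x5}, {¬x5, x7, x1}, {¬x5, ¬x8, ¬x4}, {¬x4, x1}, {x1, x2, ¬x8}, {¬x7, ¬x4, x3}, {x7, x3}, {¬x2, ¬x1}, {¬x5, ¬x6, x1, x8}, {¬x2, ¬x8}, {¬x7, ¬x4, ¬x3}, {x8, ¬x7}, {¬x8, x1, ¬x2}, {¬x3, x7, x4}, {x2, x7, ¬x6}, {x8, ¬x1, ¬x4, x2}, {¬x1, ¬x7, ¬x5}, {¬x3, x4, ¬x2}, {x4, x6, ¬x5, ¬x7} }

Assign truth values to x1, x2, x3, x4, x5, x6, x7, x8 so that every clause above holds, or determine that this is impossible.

x1: True; x2: False; x3: True; x4: False; x5: False; x6: False; x7: True; x8: True

Case x4 = False:
Case x2 = False:
Case x1 = True:
Case x7 = True:
From the singleton clause (x3), x3 = True.
From the singleton clause (x8), x8 = True.
From the singleton clause (¬x5), x5 = False.
No clause remains; x6 is free.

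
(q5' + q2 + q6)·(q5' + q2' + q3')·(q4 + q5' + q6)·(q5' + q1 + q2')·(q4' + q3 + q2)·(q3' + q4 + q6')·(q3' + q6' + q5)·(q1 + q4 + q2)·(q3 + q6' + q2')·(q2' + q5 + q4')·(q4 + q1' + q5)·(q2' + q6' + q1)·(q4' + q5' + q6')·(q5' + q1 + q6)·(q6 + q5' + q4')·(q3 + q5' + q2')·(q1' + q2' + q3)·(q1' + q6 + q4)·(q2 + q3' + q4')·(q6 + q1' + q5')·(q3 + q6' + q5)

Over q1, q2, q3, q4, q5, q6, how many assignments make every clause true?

3

There are 2^6 = 64 truth assignments over (q1, q2, q3, q4, q5, q6).
Split on q4. With q4 = 1, the clauses containing q4 are satisfied and q4' drops from the rest; 0 of the 2^5 = 32 assignments to the other variables satisfy what remains.
With q4 = 0, by the same count on the reduced clause set, 3 assignments work.
(One model: q1=F, q2=T, q3=F, q4=F, q5=F, q6=F.)
Total: 0 + 3 = 3.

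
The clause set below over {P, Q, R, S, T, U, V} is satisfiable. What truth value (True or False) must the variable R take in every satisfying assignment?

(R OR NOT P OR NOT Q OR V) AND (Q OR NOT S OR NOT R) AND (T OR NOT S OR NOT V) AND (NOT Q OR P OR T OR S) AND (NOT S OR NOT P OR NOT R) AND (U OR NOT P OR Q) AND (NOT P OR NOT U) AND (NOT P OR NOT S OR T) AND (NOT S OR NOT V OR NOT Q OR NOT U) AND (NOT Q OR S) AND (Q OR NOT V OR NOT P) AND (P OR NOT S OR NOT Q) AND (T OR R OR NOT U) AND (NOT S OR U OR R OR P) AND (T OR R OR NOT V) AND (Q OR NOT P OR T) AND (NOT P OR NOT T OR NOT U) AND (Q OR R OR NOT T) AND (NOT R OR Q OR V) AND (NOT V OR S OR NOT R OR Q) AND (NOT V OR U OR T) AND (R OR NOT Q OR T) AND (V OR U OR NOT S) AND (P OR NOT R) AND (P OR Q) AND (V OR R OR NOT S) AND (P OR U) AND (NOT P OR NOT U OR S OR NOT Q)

Suppose R = true.
The clause (P) is unit, so P = true.
The clause (NOT S) is unit, so S = false.
The clause (NOT U) is unit, so U = false.
The clause (Q) is unit, so Q = true.
But (NOT Q) is also a unit clause — contradiction.
So every satisfying assignment has R = False.

False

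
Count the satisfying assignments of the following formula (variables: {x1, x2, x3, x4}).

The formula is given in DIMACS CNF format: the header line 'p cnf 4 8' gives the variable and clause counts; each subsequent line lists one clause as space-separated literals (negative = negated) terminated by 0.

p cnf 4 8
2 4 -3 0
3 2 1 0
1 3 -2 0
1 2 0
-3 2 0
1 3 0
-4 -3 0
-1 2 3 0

There are 2^4 = 16 truth assignments over (x1, x2, x3, x4).
Check each against the 8 clauses (columns in the order x1, x2, x3, x4):
  F F F F  ✗ fails (x3 ∨ x2 ∨ x1)
  F F F T  ✗ fails (x3 ∨ x2 ∨ x1)
  F F T F  ✗ fails (x2 ∨ x4 ∨ ¬x3)
  F F T T  ✗ fails (x1 ∨ x2)
  F T F F  ✗ fails (x1 ∨ x3 ∨ ¬x2)
  F T F T  ✗ fails (x1 ∨ x3 ∨ ¬x2)
  F T T F  ✓ satisfies all
  F T T T  ✗ fails (¬x4 ∨ ¬x3)
  T F F F  ✗ fails (¬x1 ∨ x2 ∨ x3)
  T F F T  ✗ fails (¬x1 ∨ x2 ∨ x3)
  T F T F  ✗ fails (x2 ∨ x4 ∨ ¬x3)
  T F T T  ✗ fails (¬x3 ∨ x2)
  T T F F  ✓ satisfies all
  T T F T  ✓ satisfies all
  T T T F  ✓ satisfies all
  T T T T  ✗ fails (¬x4 ∨ ¬x3)
4 of the 16 rows are models.

4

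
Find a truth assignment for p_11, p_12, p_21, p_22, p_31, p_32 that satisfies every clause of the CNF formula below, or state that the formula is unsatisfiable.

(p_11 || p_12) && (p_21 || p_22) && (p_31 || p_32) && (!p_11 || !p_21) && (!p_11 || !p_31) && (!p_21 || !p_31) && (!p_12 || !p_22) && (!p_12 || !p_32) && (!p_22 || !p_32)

UNSATISFIABLE

Try p_11 = true.
The clause (!p_21) is unit, so p_21 = false.
The clause (p_22) is unit, so p_22 = true.
The clause (!p_31) is unit, so p_31 = false.
The clause (p_32) is unit, so p_32 = true.
Now (!p_32) is unsatisfied and unit — conflict.
Backtrack on p_11: now try p_11 = false.
The clause (p_12) is unit, so p_12 = true.
The clause (!p_22) is unit, so p_22 = false.
The clause (p_21) is unit, so p_21 = true.
The clause (!p_31) is unit, so p_31 = false.
The clause (p_32) is unit, so p_32 = true.
Now (!p_32) is unsatisfied and unit — conflict.
Neither p_11 = true nor p_11 = false works.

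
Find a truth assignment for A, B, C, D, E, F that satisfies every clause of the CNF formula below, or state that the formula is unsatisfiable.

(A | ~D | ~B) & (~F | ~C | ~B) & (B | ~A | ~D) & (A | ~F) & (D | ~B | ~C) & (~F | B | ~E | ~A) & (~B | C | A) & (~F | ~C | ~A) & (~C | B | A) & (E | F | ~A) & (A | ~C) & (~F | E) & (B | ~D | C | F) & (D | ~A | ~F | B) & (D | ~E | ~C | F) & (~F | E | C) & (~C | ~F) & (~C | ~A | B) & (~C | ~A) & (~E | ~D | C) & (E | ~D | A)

Case A = 1:
(~C) alone gives C = 0.
Case B = 1:
Case E = 1:
(~D) alone gives D = 0.
No clause remains; F is free.

A: 1, B: 1, C: 0, D: 0, E: 1, F: 0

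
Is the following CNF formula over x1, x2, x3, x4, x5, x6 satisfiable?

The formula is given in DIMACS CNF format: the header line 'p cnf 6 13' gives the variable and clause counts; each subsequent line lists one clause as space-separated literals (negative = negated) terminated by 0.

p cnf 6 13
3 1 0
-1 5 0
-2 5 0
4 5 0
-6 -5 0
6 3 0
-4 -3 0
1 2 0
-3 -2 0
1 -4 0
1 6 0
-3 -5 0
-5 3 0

Try x3 = True.
From the singleton clause (¬x4), x4 = False.
From the singleton clause (x5), x5 = True.
But (¬x5) is also a unit clause — contradiction.
Backtrack on x3: now try x3 = False.
From the singleton clause (x1), x1 = True.
From the singleton clause (x5), x5 = True.
But (¬x5) is also a unit clause — contradiction.
Both values of x3 lead to a conflict.
No assignment satisfies every clause.

Unsatisfiable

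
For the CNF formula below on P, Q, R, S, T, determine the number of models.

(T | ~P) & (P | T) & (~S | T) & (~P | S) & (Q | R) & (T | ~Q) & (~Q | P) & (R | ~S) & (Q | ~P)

3

There are 2^5 = 32 truth assignments over (P, Q, R, S, T).
Split on P. With P = 1, the clauses containing P are satisfied and ~P drops from the rest; 1 of the 2^4 = 16 assignments to the other variables satisfy what remains.
With P = 0, by the same count on the reduced clause set, 2 assignments work.
(One model: P=F, Q=F, R=T, S=F, T=T.)
Total: 1 + 2 = 3.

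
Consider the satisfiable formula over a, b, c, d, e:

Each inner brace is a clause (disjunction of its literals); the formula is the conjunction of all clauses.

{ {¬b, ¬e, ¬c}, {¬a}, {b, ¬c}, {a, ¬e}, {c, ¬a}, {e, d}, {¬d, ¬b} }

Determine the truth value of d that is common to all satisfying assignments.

True

Suppose d = False.
The clause (¬a) is unit, so a = False.
The clause (¬e) is unit, so e = False.
Now (e) is unsatisfied and unit — conflict.
So every satisfying assignment has d = True.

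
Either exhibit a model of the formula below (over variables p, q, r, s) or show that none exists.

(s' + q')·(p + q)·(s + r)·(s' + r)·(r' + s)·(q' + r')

p=1, q=0, r=1, s=1

Branch on s: set s = 1.
From the singleton clause (q'), q = 0.
From the singleton clause (p), p = 1.
From the singleton clause (r), r = 1.
This assignment satisfies each clause.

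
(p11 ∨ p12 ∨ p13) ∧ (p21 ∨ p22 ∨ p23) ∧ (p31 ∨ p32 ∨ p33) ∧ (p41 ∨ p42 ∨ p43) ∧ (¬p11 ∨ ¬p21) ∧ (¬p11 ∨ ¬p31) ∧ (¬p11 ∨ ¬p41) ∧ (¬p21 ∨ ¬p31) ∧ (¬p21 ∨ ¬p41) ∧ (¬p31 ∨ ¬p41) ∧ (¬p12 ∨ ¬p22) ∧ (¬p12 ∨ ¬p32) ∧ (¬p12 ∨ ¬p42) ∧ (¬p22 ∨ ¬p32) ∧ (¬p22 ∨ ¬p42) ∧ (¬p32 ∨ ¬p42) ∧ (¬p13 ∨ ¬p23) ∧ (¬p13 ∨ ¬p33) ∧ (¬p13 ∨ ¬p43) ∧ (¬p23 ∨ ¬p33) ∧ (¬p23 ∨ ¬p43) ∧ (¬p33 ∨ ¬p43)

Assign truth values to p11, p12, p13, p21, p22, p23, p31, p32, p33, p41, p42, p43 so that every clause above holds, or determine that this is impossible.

UNSATISFIABLE

Try p11 = False.
Try p12 = True.
Unit clause (¬p22) forces p22 = False.
Unit clause (¬p32) forces p32 = False.
Unit clause (¬p42) forces p42 = False.
Try p21 = True.
Unit clause (¬p31) forces p31 = False.
Unit clause (p33) forces p33 = True.
Unit clause (¬p41) forces p41 = False.
Unit clause (p43) forces p43 = True.
Now (¬p43) is unsatisfied and unit — conflict.
Backtrack on p21: now try p21 = False.
Unit clause (p23) forces p23 = True.
Unit clause (¬p13) forces p13 = False.
Unit clause (¬p33) forces p33 = False.
Unit clause (p31) forces p31 = True.
Unit clause (¬p41) forces p41 = False.
Unit clause (p43) forces p43 = True.
Now (¬p43) is unsatisfied and unit — conflict.
Both values of p21 lead to a conflict.
Backtrack on p12: now try p12 = False.
Unit clause (p13) forces p13 = True.
Unit clause (¬p23) forces p23 = False.
Unit clause (¬p33) forces p33 = False.
Unit clause (¬p43) forces p43 = False.
Try p21 = True.
Unit clause (¬p31) forces p31 = False.
Unit clause (p32) forces p32 = True.
Unit clause (¬p41) forces p41 = False.
Unit clause (p42) forces p42 = True.
Now (¬p42) is unsatisfied and unit — conflict.
Backtrack on p21: now try p21 = False.
Unit clause (p22) forces p22 = True.
Unit clause (¬p32) forces p32 = False.
Unit clause (p31) forces p31 = True.
Unit clause (¬p41) forces p41 = False.
Unit clause (p42) forces p42 = True.
Now (¬p42) is unsatisfied and unit — conflict.
Both values of p21 lead to a conflict.
Both values of p12 lead to a conflict.
Backtrack on p11: now try p11 = True.
Unit clause (¬p21) forces p21 = False.
Unit clause (¬p31) forces p31 = False.
Unit clause (¬p41) forces p41 = False.
Try p22 = True.
Unit clause (¬p12) forces p12 = False.
Unit clause (¬p32) forces p32 = False.
Unit clause (p33) forces p33 = True.
Unit clause (¬p42) forces p42 = False.
Unit clause (p43) forces p43 = True.
Now (¬p43) is unsatisfied and unit — conflict.
Backtrack on p22: now try p22 = False.
Unit clause (p23) forces p23 = True.
Unit clause (¬p13) forces p13 = False.
Unit clause (¬p33) forces p33 = False.
Unit clause (p32) forces p32 = True.
Unit clause (¬p12) forces p12 = False.
Unit clause (¬p42) forces p42 = False.
Unit clause (p43) forces p43 = True.
Now (¬p43) is unsatisfied and unit — conflict.
Both values of p22 lead to a conflict.
Both values of p11 lead to a conflict.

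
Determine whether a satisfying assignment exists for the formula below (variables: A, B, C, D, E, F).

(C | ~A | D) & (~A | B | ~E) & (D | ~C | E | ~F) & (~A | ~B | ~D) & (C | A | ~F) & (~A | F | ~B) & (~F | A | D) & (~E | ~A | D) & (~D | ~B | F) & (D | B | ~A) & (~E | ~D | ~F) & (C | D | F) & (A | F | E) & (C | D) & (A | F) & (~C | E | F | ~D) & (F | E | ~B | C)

Try C = 1.
Try A = 1.
Try B = 0.
Unit clause (~E) forces E = 0.
Unit clause (D) forces D = 1.
Unit clause (F) forces F = 1.
All clauses are satisfied.
A satisfying assignment: A=1, B=0, C=1, D=1, E=0, F=1.

Yes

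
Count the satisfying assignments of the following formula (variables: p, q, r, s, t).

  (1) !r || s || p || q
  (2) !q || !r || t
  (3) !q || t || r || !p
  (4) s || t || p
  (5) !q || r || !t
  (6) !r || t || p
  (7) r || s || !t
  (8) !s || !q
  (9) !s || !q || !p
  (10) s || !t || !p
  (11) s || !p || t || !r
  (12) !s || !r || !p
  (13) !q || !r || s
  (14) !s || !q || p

There are 2^5 = 32 truth assignments over (p, q, r, s, t).
Split on s. With s = true, the clauses containing s are satisfied and !s drops from the rest; 5 of the 2^4 = 16 assignments to the other variables satisfy what remains.
With s = false, by the same count on the reduced clause set, 1 assignment works.
(One model: p=F, q=F, r=F, s=T, t=F.)
Total: 5 + 1 = 6.

6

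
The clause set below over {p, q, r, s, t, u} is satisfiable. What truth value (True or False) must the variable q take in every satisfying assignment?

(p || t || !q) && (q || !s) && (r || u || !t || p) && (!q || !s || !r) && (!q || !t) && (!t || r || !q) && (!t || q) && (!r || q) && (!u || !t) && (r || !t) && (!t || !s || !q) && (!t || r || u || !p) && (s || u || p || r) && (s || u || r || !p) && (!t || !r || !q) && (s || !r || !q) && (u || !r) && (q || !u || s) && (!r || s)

True

Suppose q = false.
Unit clause (!s) forces s = false.
Unit clause (!t) forces t = false.
Unit clause (!r) forces r = false.
Unit clause (!u) forces u = false.
Unit clause (p) forces p = true.
Now (!p) is unsatisfied and unit — conflict.
So every satisfying assignment has q = True.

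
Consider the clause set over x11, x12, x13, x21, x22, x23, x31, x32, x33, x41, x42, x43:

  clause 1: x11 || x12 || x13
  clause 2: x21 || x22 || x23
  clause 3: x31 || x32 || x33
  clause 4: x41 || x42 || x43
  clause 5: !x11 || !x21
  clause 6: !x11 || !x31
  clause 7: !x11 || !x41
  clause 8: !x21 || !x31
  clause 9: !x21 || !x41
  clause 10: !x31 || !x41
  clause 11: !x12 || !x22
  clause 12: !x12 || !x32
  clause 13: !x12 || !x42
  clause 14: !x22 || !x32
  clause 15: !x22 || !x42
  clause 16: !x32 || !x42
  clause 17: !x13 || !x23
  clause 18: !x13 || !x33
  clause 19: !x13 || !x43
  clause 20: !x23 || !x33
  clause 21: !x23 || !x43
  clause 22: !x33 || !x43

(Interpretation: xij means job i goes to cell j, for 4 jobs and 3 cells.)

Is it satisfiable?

No, unsatisfiable

Suppose x11 = false.
Suppose x12 = true.
Unit clause (!x22) forces x22 = false.
Unit clause (!x32) forces x32 = false.
Unit clause (!x42) forces x42 = false.
Suppose x21 = true.
Unit clause (!x31) forces x31 = false.
Unit clause (x33) forces x33 = true.
Unit clause (!x41) forces x41 = false.
Unit clause (x43) forces x43 = true.
Now (!x43) is unsatisfied and unit — conflict.
Backtrack on x21: now try x21 = false.
Unit clause (x23) forces x23 = true.
Unit clause (!x13) forces x13 = false.
Unit clause (!x33) forces x33 = false.
Unit clause (x31) forces x31 = true.
Unit clause (!x41) forces x41 = false.
Unit clause (x43) forces x43 = true.
Now (!x43) is unsatisfied and unit — conflict.
Either choice for x21 ends in contradiction.
Backtrack on x12: now try x12 = false.
Unit clause (x13) forces x13 = true.
Unit clause (!x23) forces x23 = false.
Unit clause (!x33) forces x33 = false.
Unit clause (!x43) forces x43 = false.
Suppose x21 = true.
Unit clause (!x31) forces x31 = false.
Unit clause (x32) forces x32 = true.
Unit clause (!x41) forces x41 = false.
Unit clause (x42) forces x42 = true.
Now (!x42) is unsatisfied and unit — conflict.
Backtrack on x21: now try x21 = false.
Unit clause (x22) forces x22 = true.
Unit clause (!x32) forces x32 = false.
Unit clause (x31) forces x31 = true.
Unit clause (!x41) forces x41 = false.
Unit clause (x42) forces x42 = true.
Now (!x42) is unsatisfied and unit — conflict.
Either choice for x21 ends in contradiction.
Either choice for x12 ends in contradiction.
Backtrack on x11: now try x11 = true.
Unit clause (!x21) forces x21 = false.
Unit clause (!x31) forces x31 = false.
Unit clause (!x41) forces x41 = false.
Suppose x22 = true.
Unit clause (!x12) forces x12 = false.
Unit clause (!x32) forces x32 = false.
Unit clause (x33) forces x33 = true.
Unit clause (!x42) forces x42 = false.
Unit clause (x43) forces x43 = true.
Now (!x43) is unsatisfied and unit — conflict.
Backtrack on x22: now try x22 = false.
Unit clause (x23) forces x23 = true.
Unit clause (!x13) forces x13 = false.
Unit clause (!x33) forces x33 = false.
Unit clause (x32) forces x32 = true.
Unit clause (!x12) forces x12 = false.
Unit clause (!x42) forces x42 = false.
Unit clause (x43) forces x43 = true.
Now (!x43) is unsatisfied and unit — conflict.
Either choice for x22 ends in contradiction.
Either choice for x11 ends in contradiction.
No assignment satisfies every clause.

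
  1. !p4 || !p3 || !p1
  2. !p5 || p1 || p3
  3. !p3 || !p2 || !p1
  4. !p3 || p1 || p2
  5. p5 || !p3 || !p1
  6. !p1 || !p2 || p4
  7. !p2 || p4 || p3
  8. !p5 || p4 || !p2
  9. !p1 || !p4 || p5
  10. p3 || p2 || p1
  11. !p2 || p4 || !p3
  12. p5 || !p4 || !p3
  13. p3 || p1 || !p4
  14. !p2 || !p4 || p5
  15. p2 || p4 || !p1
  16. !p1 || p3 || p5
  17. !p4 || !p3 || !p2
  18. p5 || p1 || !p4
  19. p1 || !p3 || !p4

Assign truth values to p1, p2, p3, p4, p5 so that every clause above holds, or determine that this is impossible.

Suppose p4 = true.
Suppose p3 = false.
From the singleton clause (p1), p1 = true.
From the singleton clause (p5), p5 = true.
Every clause is now satisfied; p2 is unconstrained.

p1: true,  p2: true,  p3: false,  p4: true,  p5: true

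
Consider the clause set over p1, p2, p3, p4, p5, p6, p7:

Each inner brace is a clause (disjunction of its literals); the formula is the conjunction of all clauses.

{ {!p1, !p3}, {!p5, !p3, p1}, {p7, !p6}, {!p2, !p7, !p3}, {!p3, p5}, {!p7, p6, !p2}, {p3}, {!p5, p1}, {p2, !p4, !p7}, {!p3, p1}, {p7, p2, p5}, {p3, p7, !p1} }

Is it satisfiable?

(p3) alone gives p3 = true.
(!p1) alone gives p1 = false.
Now (p1) is unsatisfied and unit — conflict.
No assignment satisfies every clause.

No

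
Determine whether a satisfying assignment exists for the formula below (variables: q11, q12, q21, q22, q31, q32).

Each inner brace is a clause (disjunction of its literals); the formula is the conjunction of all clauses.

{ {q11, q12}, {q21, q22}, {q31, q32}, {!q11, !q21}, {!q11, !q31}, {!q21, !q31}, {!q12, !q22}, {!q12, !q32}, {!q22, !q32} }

Unsatisfiable

Suppose q11 = true.
Unit clause (!q21) forces q21 = false.
Unit clause (q22) forces q22 = true.
Unit clause (!q31) forces q31 = false.
Unit clause (q32) forces q32 = true.
Now (!q32) is unsatisfied and unit — conflict.
That branch fails; take q11 = false instead.
Unit clause (q12) forces q12 = true.
Unit clause (!q22) forces q22 = false.
Unit clause (q21) forces q21 = true.
Unit clause (!q31) forces q31 = false.
Unit clause (q32) forces q32 = true.
Now (!q32) is unsatisfied and unit — conflict.
Either choice for q11 ends in contradiction.
No assignment satisfies every clause.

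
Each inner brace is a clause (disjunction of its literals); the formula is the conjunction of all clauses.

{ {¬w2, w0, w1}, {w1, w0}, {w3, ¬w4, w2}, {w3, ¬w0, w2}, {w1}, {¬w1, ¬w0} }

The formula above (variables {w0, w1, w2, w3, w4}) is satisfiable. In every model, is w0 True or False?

False

Suppose w0 = True.
(w1) alone gives w1 = True.
That conflicts with the unit clause (¬w1).
So every satisfying assignment has w0 = False.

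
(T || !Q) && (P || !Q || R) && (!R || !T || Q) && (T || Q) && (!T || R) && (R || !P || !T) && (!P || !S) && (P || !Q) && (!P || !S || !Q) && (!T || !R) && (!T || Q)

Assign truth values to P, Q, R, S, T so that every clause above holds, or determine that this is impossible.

UNSATISFIABLE

Case T = true:
(R) alone gives R = true.
Now (!R) is unsatisfied and unit — conflict.
Undo T and try T = false.
(!Q) alone gives Q = false.
Now (Q) is unsatisfied and unit — conflict.
Either choice for T ends in contradiction.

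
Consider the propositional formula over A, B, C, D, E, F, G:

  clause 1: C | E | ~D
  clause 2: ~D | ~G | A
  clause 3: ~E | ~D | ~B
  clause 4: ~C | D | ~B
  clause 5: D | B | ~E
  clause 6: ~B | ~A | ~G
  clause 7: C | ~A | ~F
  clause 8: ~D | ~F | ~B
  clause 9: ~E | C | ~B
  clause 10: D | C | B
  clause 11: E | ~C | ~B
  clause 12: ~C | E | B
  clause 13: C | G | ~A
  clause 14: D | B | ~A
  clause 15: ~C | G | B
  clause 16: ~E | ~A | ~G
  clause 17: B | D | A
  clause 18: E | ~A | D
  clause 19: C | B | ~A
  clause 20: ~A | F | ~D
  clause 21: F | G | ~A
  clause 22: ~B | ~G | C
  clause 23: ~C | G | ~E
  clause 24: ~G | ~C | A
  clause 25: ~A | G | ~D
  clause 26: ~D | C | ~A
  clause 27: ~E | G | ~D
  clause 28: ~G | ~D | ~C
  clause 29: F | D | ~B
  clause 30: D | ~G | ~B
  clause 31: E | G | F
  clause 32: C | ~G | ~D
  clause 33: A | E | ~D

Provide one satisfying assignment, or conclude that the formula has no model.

Branch on C: set C = 0.
Branch on E: set E = 0.
Unit clause (~D) forces D = 0.
Unit clause (B) forces B = 1.
Unit clause (~A) forces A = 0.
Unit clause (~G) forces G = 0.
Unit clause (F) forces F = 1.
This assignment satisfies each clause.

A=0,  B=1,  C=0,  D=0,  E=0,  F=1,  G=0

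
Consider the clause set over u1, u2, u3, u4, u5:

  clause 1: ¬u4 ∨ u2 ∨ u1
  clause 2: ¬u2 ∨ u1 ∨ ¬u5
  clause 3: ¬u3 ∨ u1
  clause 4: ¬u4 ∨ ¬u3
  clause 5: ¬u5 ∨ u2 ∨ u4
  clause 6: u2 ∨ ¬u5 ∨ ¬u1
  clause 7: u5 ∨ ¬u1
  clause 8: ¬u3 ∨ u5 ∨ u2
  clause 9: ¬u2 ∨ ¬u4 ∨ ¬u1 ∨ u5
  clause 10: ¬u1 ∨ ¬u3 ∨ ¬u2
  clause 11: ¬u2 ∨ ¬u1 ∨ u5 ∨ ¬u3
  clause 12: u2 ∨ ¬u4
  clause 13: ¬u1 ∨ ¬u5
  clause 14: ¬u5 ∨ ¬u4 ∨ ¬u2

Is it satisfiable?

Yes

Try u3 = False.
Try u5 = False.
(¬u1) alone gives u1 = False.
Try u4 = True.
(u2) alone gives u2 = True.
This assignment satisfies each clause.
A satisfying assignment: u1=False; u2=True; u3=False; u4=True; u5=False.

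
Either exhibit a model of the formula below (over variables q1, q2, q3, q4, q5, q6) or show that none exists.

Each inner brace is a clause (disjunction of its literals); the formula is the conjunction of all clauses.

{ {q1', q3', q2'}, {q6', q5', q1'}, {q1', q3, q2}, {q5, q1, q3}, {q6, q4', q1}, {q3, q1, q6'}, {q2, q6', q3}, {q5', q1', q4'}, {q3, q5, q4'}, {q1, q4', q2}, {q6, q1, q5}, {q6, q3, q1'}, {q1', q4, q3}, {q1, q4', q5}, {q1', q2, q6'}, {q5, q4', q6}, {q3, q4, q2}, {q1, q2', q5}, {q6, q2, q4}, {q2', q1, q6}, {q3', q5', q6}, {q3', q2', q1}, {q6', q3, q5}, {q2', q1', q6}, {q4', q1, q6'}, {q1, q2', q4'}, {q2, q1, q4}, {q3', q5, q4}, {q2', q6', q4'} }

UNSATISFIABLE

Branch on q1: set q1 = 0.
Branch on q5: set q5 = 1.
Branch on q6: set q6 = 1.
The clause (q3) is unit, so q3 = 1.
The clause (q2') is unit, so q2 = 0.
The clause (q4') is unit, so q4 = 0.
But (q4) is also a unit clause — contradiction.
That branch fails; take q6 = 0 instead.
The clause (q4') is unit, so q4 = 0.
The clause (q2) is unit, so q2 = 1.
But (q2') is also a unit clause — contradiction.
Either choice for q6 ends in contradiction.
That branch fails; take q5 = 0 instead.
The clause (q3) is unit, so q3 = 1.
The clause (q6) is unit, so q6 = 1.
The clause (q4') is unit, so q4 = 0.
But (q4) is also a unit clause — contradiction.
Either choice for q5 ends in contradiction.
That branch fails; take q1 = 1 instead.
Branch on q3: set q3 = 0.
The clause (q2) is unit, so q2 = 1.
The clause (q6) is unit, so q6 = 1.
The clause (q5') is unit, so q5 = 0.
But (q5) is also a unit clause — contradiction.
That branch fails; take q3 = 1 instead.
The clause (q2') is unit, so q2 = 0.
The clause (q6') is unit, so q6 = 0.
The clause (q4) is unit, so q4 = 1.
The clause (q5') is unit, so q5 = 0.
But (q5) is also a unit clause — contradiction.
Either choice for q3 ends in contradiction.
Either choice for q1 ends in contradiction.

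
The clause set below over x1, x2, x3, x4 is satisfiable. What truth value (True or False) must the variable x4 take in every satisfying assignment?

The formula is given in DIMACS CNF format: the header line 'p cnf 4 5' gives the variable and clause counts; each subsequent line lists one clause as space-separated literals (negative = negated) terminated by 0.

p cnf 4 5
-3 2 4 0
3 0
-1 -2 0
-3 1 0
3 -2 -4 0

Suppose x4 = False.
The clause (x3) is unit, so x3 = True.
The clause (x2) is unit, so x2 = True.
The clause (¬x1) is unit, so x1 = False.
Now (x1) is unsatisfied and unit — conflict.
So every satisfying assignment has x4 = True.

True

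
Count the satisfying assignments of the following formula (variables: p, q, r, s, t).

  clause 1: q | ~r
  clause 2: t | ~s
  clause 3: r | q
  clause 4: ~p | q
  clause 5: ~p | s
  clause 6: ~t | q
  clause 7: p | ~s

6

There are 2^5 = 32 truth assignments over (p, q, r, s, t).
Split on p. With p = 1, the clauses containing p are satisfied and ~p drops from the rest; 2 of the 2^4 = 16 assignments to the other variables satisfy what remains.
With p = 0, by the same count on the reduced clause set, 4 assignments work.
Total: 2 + 4 = 6.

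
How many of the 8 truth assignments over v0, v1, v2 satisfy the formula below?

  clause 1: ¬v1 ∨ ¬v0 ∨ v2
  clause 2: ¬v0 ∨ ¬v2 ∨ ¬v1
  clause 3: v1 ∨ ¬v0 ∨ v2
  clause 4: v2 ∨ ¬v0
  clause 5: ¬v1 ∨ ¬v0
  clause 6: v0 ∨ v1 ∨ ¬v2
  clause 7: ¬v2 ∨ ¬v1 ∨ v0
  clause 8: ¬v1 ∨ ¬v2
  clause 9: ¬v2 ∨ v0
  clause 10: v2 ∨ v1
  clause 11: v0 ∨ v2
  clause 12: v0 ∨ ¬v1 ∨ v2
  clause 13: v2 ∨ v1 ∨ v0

There are 2^3 = 8 truth assignments over (v0, v1, v2).
Check each against the 13 clauses (columns in the order v0, v1, v2):
  F F F  ✗ fails (v2 ∨ v1)
  F F T  ✗ fails (v0 ∨ v1 ∨ ¬v2)
  F T F  ✗ fails (v0 ∨ v2)
  F T T  ✗ fails (¬v2 ∨ ¬v1 ∨ v0)
  T F F  ✗ fails (v1 ∨ ¬v0 ∨ v2)
  T F T  ✓ satisfies all
  T T F  ✗ fails (¬v1 ∨ ¬v0 ∨ v2)
  T T T  ✗ fails (¬v0 ∨ ¬v2 ∨ ¬v1)
1 of the 8 rows is a model.

1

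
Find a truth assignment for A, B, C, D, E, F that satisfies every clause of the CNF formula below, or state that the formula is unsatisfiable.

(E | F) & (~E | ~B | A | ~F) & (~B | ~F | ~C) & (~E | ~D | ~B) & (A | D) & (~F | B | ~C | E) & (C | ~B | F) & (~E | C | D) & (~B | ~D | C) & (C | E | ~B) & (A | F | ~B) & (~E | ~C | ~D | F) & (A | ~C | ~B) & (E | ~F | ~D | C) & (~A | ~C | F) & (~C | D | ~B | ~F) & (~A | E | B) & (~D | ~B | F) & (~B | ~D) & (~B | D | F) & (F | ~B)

Case E = 1:
Case D = 1:
The clause (~B) is unit, so B = 0.
Case C = 0:
No clause remains; A, F are free.

A ↦ 0,  B ↦ 0,  C ↦ 0,  D ↦ 1,  E ↦ 1,  F ↦ 0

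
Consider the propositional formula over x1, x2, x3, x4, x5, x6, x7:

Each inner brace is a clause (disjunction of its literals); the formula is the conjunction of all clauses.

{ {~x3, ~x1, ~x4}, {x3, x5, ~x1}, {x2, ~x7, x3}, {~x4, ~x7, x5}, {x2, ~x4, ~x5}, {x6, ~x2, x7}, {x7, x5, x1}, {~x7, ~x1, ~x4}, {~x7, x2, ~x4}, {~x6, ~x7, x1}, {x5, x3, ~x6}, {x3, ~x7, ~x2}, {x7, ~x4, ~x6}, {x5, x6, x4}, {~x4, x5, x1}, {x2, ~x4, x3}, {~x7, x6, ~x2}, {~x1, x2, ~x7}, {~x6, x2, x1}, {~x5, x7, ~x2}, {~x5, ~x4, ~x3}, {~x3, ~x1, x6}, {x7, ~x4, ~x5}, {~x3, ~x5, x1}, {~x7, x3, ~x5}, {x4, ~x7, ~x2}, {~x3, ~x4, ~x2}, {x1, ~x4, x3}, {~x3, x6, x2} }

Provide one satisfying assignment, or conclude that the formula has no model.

Try x3 = 1.
Try x1 = 1.
The clause (~x4) is unit, so x4 = 0.
The clause (x6) is unit, so x6 = 1.
Try x2 = 0.
The clause (~x7) is unit, so x7 = 0.
All clauses hold; x5 can take either value.

x1 ↦ 1, x2 ↦ 0, x3 ↦ 1, x4 ↦ 0, x5 ↦ 0, x6 ↦ 1, x7 ↦ 0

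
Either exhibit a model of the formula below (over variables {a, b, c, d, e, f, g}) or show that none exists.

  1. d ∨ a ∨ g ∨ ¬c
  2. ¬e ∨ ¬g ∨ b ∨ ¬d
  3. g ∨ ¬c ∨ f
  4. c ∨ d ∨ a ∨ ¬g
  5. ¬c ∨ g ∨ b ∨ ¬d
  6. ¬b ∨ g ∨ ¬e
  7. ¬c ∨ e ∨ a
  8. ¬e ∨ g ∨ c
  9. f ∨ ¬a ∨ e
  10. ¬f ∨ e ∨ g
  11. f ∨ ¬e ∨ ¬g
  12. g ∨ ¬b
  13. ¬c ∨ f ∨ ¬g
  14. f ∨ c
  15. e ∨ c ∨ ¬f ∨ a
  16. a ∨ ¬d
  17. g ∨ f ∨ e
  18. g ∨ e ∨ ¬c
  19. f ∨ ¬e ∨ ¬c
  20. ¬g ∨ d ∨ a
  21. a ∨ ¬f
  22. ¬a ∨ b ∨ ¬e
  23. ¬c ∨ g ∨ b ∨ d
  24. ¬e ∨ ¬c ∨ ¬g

Case g = True:
Case f = True:
The clause (a) is unit, so a = True.
Case b = False:
The clause (¬e) is unit, so e = False.
All clauses hold; c, d can take either value.

a: True,  b: False,  c: False,  d: False,  e: False,  f: True,  g: True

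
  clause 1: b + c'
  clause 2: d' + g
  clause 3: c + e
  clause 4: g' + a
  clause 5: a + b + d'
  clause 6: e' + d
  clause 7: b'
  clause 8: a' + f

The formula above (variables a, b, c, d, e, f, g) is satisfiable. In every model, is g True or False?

True

Suppose g = 0.
(d') alone gives d = 0.
(e') alone gives e = 0.
(c) alone gives c = 1.
(b) alone gives b = 1.
That conflicts with the unit clause (b').
So every satisfying assignment has g = True.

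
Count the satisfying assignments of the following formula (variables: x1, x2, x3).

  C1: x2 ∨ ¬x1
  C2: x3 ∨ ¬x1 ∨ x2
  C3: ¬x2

There are 2^3 = 8 truth assignments over (x1, x2, x3).
Check each against the 3 clauses (columns in the order x1, x2, x3):
  F F F  ✓ satisfies all
  F F T  ✓ satisfies all
  F T F  ✗ fails (¬x2)
  F T T  ✗ fails (¬x2)
  T F F  ✗ fails (x2 ∨ ¬x1)
  T F T  ✗ fails (x2 ∨ ¬x1)
  T T F  ✗ fails (¬x2)
  T T T  ✗ fails (¬x2)
2 of the 8 rows are models.

2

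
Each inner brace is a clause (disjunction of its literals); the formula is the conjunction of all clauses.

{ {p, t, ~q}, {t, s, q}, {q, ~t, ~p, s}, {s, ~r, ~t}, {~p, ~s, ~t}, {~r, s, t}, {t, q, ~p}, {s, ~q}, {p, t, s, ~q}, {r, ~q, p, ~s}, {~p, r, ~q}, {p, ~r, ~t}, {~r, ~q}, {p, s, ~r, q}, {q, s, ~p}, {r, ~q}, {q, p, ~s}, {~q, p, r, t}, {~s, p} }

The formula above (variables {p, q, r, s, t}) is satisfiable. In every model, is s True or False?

False

Suppose s = 1.
Unit clause (p) forces p = 1.
Unit clause (~t) forces t = 0.
Unit clause (q) forces q = 1.
Unit clause (r) forces r = 1.
But (~r) is also a unit clause — contradiction.
So every satisfying assignment has s = False.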